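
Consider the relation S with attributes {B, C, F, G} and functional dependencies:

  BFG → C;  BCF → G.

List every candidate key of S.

{B, C, F}, {B, F, G}

{B, C, F}⁺: BCF→G adds G → {B, C, F, G}. Minimal: {C, F}⁺ = {C, F}; {B, F}⁺ = {B, F}; {B, C}⁺ = {B, C} — none reach the full schema.
{B, F, G}⁺: BFG→C adds C → {B, C, F, G}. Minimal: {F, G}⁺ = {F, G}; {B, G}⁺ = {B, G}; {B, F}⁺ = {B, F} — none reach the full schema.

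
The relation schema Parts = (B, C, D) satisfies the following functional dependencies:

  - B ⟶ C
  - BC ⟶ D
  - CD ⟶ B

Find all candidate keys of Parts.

(B), (C, D)

{B}⁺: B→C adds C; BC→D adds D → {B, C, D}.
{C, D}⁺: CD→B adds B → {B, C, D}. Minimal: {D}⁺ = {D}; {C}⁺ = {C} — none reach the full schema.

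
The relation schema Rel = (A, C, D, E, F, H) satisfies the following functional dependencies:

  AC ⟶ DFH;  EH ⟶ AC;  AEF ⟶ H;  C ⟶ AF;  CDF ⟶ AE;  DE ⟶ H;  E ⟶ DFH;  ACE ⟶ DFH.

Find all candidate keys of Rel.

{C}⁺: C→AF adds A, F; AC→DFH adds D, H; CDF→AE adds E → {A, C, D, E, F, H}.
{E}⁺: E→DFH adds D, F, H; EH→AC adds A, C → {A, C, D, E, F, H}.
Any other superkey contains one of these as a subset, so there are no further candidate keys.

C, E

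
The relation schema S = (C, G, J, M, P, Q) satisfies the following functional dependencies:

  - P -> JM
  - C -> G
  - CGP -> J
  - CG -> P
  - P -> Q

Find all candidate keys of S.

{C}⁺: C→G adds G; CG→P adds P; P→Q adds Q; P→JM adds J, M → {C, G, J, M, P, Q}.

C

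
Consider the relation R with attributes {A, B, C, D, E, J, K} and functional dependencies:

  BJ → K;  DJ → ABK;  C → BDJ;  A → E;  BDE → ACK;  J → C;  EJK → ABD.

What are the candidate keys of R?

{C}, {J}, {A, B, D}, {B, D, E}

{C}⁺: C→BDJ adds B, D, J; BJ→K adds K; DJ→ABK adds A; A→E adds E → {A, B, C, D, E, J, K}.
{J}⁺: J→C adds C; C→BDJ adds B, D; BJ→K adds K; DJ→ABK adds A; A→E adds E → {A, B, C, D, E, J, K}.
{A, B, D}⁺: A→E adds E; BDE→ACK adds C, K; C→BDJ adds J → {A, B, C, D, E, J, K}.
{B, D, E}⁺: BDE→ACK adds A, C, K; C→BDJ adds J → {A, B, C, D, E, J, K}.
Any other superkey contains one of these as a subset, so there are no further candidate keys.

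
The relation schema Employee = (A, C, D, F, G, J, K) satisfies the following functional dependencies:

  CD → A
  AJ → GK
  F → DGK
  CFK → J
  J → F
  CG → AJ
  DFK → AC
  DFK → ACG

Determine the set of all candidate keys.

{F}⁺: F→DGK adds D, G, K; DFK→AC adds A, C; CFK→J adds J → {A, C, D, F, G, J, K}.
{J}⁺: J→F adds F; F→DGK adds D, G, K; DFK→AC adds A, C → {A, C, D, F, G, J, K}.
{C, G}⁺: CG→AJ adds A, J; AJ→GK adds K; J→F adds F; F→DGK adds D → {A, C, D, F, G, J, K}. Minimal: {G}⁺ = {G}; {C}⁺ = {C} — none reach the full schema.

(F), (J), (C, G)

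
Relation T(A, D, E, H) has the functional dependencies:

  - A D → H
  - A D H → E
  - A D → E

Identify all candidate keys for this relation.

Attributes A, D never appear on any right-hand side, so every candidate key must contain {A, D}.
{A, D}⁺ = {A, D, E, H}, which is all of the schema, so {A, D} is the only candidate key.

AD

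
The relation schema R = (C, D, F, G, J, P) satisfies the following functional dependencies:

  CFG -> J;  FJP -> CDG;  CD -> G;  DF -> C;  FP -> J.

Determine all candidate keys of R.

{F, P}

Attributes F, P never appear on any right-hand side, so every candidate key must contain {F, P}.
{F, P}⁺ = {C, D, F, G, J, P}, which is all of the schema, so {F, P} is the only candidate key.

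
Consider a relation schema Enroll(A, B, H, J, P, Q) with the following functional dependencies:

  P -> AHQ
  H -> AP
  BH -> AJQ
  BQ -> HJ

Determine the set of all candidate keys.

BH, BP, BQ

Attribute B never appears on the right-hand side of any dependency, so B must belong to every candidate key.
{B}⁺ = {B}, which is not all of the schema, so we must add further attributes.
{B, H}⁺: H→AP adds A, P; BH→AJQ adds J, Q → {A, B, H, J, P, Q}. Minimal: {H}⁺ = {A, H, P, Q}; {B}⁺ = {B} — none reach the full schema.
{B, P}⁺: P→AHQ adds A, H, Q; BH→AJQ adds J → {A, B, H, J, P, Q}. Minimal: {P}⁺ = {A, H, P, Q}; {B}⁺ = {B} — none reach the full schema.
{B, Q}⁺: BQ→HJ adds H, J; H→AP adds A, P → {A, B, H, J, P, Q}. Minimal: {Q}⁺ = {Q}; {B}⁺ = {B} — none reach the full schema.
Any other superkey contains one of these as a subset, so there are no further candidate keys.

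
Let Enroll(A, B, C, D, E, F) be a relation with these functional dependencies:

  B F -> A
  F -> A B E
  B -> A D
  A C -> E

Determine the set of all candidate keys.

Attributes C, F never appear on any right-hand side, so every candidate key must contain {C, F}.
{C, F}⁺ = {A, B, C, D, E, F}, which is all of the schema, so {C, F} is the only candidate key.

CF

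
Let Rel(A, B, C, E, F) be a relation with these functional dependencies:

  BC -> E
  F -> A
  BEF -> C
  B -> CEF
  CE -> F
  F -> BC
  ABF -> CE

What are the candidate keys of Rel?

{B}⁺: B→CEF adds C, E, F; F→A adds A → {A, B, C, E, F}.
{F}⁺: F→A adds A; F→BC adds B, C; ABF→CE adds E → {A, B, C, E, F}.
{C, E}⁺: CE→F adds F; F→BC adds B; F→A adds A → {A, B, C, E, F}. Minimal: {E}⁺ = {E}; {C}⁺ = {C} — none reach the full schema.

{B}; {F}; {C, E}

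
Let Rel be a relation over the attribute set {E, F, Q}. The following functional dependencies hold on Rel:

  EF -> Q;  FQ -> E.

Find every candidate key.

Attribute F never appears on the right-hand side of any dependency, so F must belong to every candidate key.
{F}⁺ = {F}, which is not all of the schema, so we must add further attributes.
{E, F}⁺: EF→Q adds Q → {E, F, Q}.
{F, Q}⁺: FQ→E adds E → {E, F, Q}.
Any other superkey contains one of these as a subset, so there are no further candidate keys.

{E, F}, {F, Q}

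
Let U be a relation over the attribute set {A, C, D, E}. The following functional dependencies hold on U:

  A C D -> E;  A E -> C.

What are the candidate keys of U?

Attributes A, D never appear on any right-hand side, so every candidate key must contain {A, D}.
{A, D}⁺ = {A, D}, which is not all of the schema, so we must add further attributes.
{A, C, D}⁺: ACD→E adds E → {A, C, D, E}. Minimal: {C, D}⁺ = {C, D}; {A, D}⁺ = {A, D}; {A, C}⁺ = {A, C} — none reach the full schema.
{A, D, E}⁺: AE→C adds C → {A, C, D, E}. Minimal: {D, E}⁺ = {D, E}; {A, E}⁺ = {A, C, E}; {A, D}⁺ = {A, D} — none reach the full schema.

{A, C, D}, {A, D, E}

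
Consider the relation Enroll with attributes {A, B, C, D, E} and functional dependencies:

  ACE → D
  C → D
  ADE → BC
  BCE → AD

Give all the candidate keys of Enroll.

{A, C, E}, {A, D, E}, {B, C, E}

Attribute E never appears on the right-hand side of any dependency, so E must belong to every candidate key.
{E}⁺ = {E}, which is not all of the schema, so we must add further attributes.
{A, C, E}⁺: ACE→D adds D; ADE→BC adds B → {A, B, C, D, E}. Minimal: {C, E}⁺ = {C, D, E}; {A, E}⁺ = {A, E}; {A, C}⁺ = {A, C, D} — none reach the full schema.
{A, D, E}⁺: ADE→BC adds B, C → {A, B, C, D, E}. Minimal: {D, E}⁺ = {D, E}; {A, E}⁺ = {A, E}; {A, D}⁺ = {A, D} — none reach the full schema.
{B, C, E}⁺: C→D adds D; BCE→AD adds A → {A, B, C, D, E}. Minimal: {C, E}⁺ = {C, D, E}; {B, E}⁺ = {B, E}; {B, C}⁺ = {B, C, D} — none reach the full schema.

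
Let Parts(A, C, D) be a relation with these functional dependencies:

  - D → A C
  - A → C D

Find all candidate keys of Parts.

{A}⁺: A→CD adds C, D → {A, C, D}.
{D}⁺: D→AC adds A, C → {A, C, D}.
Any other superkey contains one of these as a subset, so there are no further candidate keys.

(A), (D)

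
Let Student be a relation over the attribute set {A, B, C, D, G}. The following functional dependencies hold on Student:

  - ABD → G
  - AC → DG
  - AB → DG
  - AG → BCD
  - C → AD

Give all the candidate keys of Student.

{C}⁺: C→AD adds A, D; AC→DG adds G; AG→BCD adds B → {A, B, C, D, G}.
{A, B}⁺: AB→DG adds D, G; AG→BCD adds C → {A, B, C, D, G}.
{A, G}⁺: AG→BCD adds B, C, D → {A, B, C, D, G}.
Any other superkey contains one of these as a subset, so there are no further candidate keys.

(C), (A, B), (A, G)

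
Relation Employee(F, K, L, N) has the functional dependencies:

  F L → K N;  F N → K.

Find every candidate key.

Attributes F, L never appear on any right-hand side, so every candidate key must contain {F, L}.
{F, L}⁺ = {F, K, L, N}, which is all of the schema, so {F, L} is the only candidate key.

{F, L}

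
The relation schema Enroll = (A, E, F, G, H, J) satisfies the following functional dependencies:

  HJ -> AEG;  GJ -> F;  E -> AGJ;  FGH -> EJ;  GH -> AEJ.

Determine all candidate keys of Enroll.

Attribute H never appears on the right-hand side of any dependency, so H must belong to every candidate key.
{H}⁺ = {H}, which is not all of the schema, so we must add further attributes.
{E, H}⁺: E→AGJ adds A, G, J; GJ→F adds F → {A, E, F, G, H, J}. Minimal: {H}⁺ = {H}; {E}⁺ = {A, E, F, G, J} — none reach the full schema.
{G, H}⁺: GH→AEJ adds A, E, J; GJ→F adds F → {A, E, F, G, H, J}. Minimal: {H}⁺ = {H}; {G}⁺ = {G} — none reach the full schema.
{H, J}⁺: HJ→AEG adds A, E, G; GJ→F adds F → {A, E, F, G, H, J}. Minimal: {J}⁺ = {J}; {H}⁺ = {H} — none reach the full schema.
Any other superkey contains one of these as a subset, so there are no further candidate keys.

{E, H}, {G, H}, {H, J}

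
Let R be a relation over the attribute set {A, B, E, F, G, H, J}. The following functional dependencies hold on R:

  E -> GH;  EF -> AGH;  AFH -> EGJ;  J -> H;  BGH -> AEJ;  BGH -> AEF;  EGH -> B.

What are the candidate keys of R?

{E}; {A, F, H}; {A, F, J}; {B, G, H}; {B, G, J}

{E}⁺: E→GH adds G, H; EGH→B adds B; BGH→AEJ adds A, J; BGH→AEF adds F → {A, B, E, F, G, H, J}.
{A, F, H}⁺: AFH→EGJ adds E, G, J; EGH→B adds B → {A, B, E, F, G, H, J}. Minimal: {F, H}⁺ = {F, H}; {A, H}⁺ = {A, H}; {A, F}⁺ = {A, F} — none reach the full schema.
{A, F, J}⁺: J→H adds H; AFH→EGJ adds E, G; EGH→B adds B → {A, B, E, F, G, H, J}. Minimal: {F, J}⁺ = {F, H, J}; {A, J}⁺ = {A, H, J}; {A, F}⁺ = {A, F} — none reach the full schema.
{B, G, H}⁺: BGH→AEJ adds A, E, J; BGH→AEF adds F → {A, B, E, F, G, H, J}. Minimal: {G, H}⁺ = {G, H}; {B, H}⁺ = {B, H}; {B, G}⁺ = {B, G} — none reach the full schema.
{B, G, J}⁺: J→H adds H; BGH→AEJ adds A, E; BGH→AEF adds F → {A, B, E, F, G, H, J}. Minimal: {G, J}⁺ = {G, H, J}; {B, J}⁺ = {B, H, J}; {B, G}⁺ = {B, G} — none reach the full schema.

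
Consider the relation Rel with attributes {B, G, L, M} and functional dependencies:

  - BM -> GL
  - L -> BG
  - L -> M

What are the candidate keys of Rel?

{L}⁺: L→BG adds B, G; L→M adds M → {B, G, L, M}.
{B, M}⁺: BM→GL adds G, L → {B, G, L, M}.

L, BM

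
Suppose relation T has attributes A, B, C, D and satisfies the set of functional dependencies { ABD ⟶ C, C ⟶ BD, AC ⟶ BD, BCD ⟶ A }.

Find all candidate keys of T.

{C}⁺: C→BD adds B, D; BCD→A adds A → {A, B, C, D}.
{A, B, D}⁺: ABD→C adds C → {A, B, C, D}.
Any other superkey contains one of these as a subset, so there are no further candidate keys.

{C}, {A, B, D}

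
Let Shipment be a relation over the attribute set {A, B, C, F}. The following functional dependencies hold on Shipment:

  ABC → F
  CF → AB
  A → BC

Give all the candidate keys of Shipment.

(A); (C, F)

{A}⁺: A→BC adds B, C; ABC→F adds F → {A, B, C, F}.
{C, F}⁺: CF→AB adds A, B → {A, B, C, F}. Minimal: {F}⁺ = {F}; {C}⁺ = {C} — none reach the full schema.
Any other superkey contains one of these as a subset, so there are no further candidate keys.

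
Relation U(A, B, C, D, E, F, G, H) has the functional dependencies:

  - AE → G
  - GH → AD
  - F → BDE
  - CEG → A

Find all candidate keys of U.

Attributes C, F, H never appear on any right-hand side, so every candidate key must contain {C, F, H}.
{C, F, H}⁺ = {B, C, D, E, F, H}, which is not all of the schema, so we must add further attributes.
{A, C, F, H}⁺: F→BDE adds B, D, E; AE→G adds G → {A, B, C, D, E, F, G, H}. Minimal: {C, F, H}⁺ = {B, C, D, E, F, H}; {A, F, H}⁺ = {A, B, D, E, F, G, H}; {A, C, H}⁺ = {A, C, H}; … — none reach the full schema.
{C, F, G, H}⁺: GH→AD adds A, D; F→BDE adds B, E → {A, B, C, D, E, F, G, H}. Minimal: {F, G, H}⁺ = {A, B, D, E, F, G, H}; {C, G, H}⁺ = {A, C, D, G, H}; {C, F, H}⁺ = {B, C, D, E, F, H}; … — none reach the full schema.

(A, C, F, H), (C, F, G, H)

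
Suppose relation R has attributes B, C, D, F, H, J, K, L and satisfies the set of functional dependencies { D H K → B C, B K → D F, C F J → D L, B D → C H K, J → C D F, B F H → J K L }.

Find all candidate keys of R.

{B, D}, {B, J}, {B, K}, {B, F, H}, {D, H, K}, {H, J, K}

{B, D}⁺: BD→CHK adds C, H, K; BK→DF adds F; BFH→JKL adds J, L → {B, C, D, F, H, J, K, L}. Minimal: {D}⁺ = {D}; {B}⁺ = {B} — none reach the full schema.
{B, J}⁺: J→CDF adds C, D, F; CFJ→DL adds L; BD→CHK adds H, K → {B, C, D, F, H, J, K, L}. Minimal: {J}⁺ = {C, D, F, J, L}; {B}⁺ = {B} — none reach the full schema.
{B, K}⁺: BK→DF adds D, F; BD→CHK adds C, H; BFH→JKL adds J, L → {B, C, D, F, H, J, K, L}. Minimal: {K}⁺ = {K}; {B}⁺ = {B} — none reach the full schema.
{B, F, H}⁺: BFH→JKL adds J, K, L; BK→DF adds D; BD→CHK adds C → {B, C, D, F, H, J, K, L}. Minimal: {F, H}⁺ = {F, H}; {B, H}⁺ = {B, H}; {B, F}⁺ = {B, F} — none reach the full schema.
{D, H, K}⁺: DHK→BC adds B, C; BK→DF adds F; BFH→JKL adds J, L → {B, C, D, F, H, J, K, L}. Minimal: {H, K}⁺ = {H, K}; {D, K}⁺ = {D, K}; {D, H}⁺ = {D, H} — none reach the full schema.
{H, J, K}⁺: J→CDF adds C, D, F; DHK→BC adds B; CFJ→DL adds L → {B, C, D, F, H, J, K, L}. Minimal: {J, K}⁺ = {C, D, F, J, K, L}; {H, K}⁺ = {H, K}; {H, J}⁺ = {C, D, F, H, J, L} — none reach the full schema.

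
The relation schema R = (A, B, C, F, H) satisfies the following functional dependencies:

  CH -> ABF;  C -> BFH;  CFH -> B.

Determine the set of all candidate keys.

Attribute C never appears on the right-hand side of any dependency, so C must belong to every candidate key.
{C}⁺ = {A, B, C, F, H}, which is all of the schema, so {C} is the only candidate key.

(C)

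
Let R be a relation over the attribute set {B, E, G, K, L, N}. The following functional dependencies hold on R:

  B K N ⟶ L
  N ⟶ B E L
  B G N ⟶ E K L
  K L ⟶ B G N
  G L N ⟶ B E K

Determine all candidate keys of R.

{G, N}⁺: N→BEL adds B, E, L; BGN→EKL adds K → {B, E, G, K, L, N}. Minimal: {N}⁺ = {B, E, L, N}; {G}⁺ = {G} — none reach the full schema.
{K, L}⁺: KL→BGN adds B, G, N; GLN→BEK adds E → {B, E, G, K, L, N}. Minimal: {L}⁺ = {L}; {K}⁺ = {K} — none reach the full schema.
{K, N}⁺: N→BEL adds B, E, L; KL→BGN adds G → {B, E, G, K, L, N}. Minimal: {N}⁺ = {B, E, L, N}; {K}⁺ = {K} — none reach the full schema.

(G, N), (K, L), (K, N)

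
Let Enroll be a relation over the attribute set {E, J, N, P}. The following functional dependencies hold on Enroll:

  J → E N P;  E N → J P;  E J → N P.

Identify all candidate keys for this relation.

{J}⁺: J→ENP adds E, N, P → {E, J, N, P}.
{E, N}⁺: EN→JP adds J, P → {E, J, N, P}. Minimal: {N}⁺ = {N}; {E}⁺ = {E} — none reach the full schema.

(J), (E, N)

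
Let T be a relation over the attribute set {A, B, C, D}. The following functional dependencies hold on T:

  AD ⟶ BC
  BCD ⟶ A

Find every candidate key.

Attribute D never appears on the right-hand side of any dependency, so D must belong to every candidate key.
{D}⁺ = {D}, which is not all of the schema, so we must add further attributes.
{A, D}⁺: AD→BC adds B, C → {A, B, C, D}. Minimal: {D}⁺ = {D}; {A}⁺ = {A} — none reach the full schema.
{B, C, D}⁺: BCD→A adds A → {A, B, C, D}. Minimal: {C, D}⁺ = {C, D}; {B, D}⁺ = {B, D}; {B, C}⁺ = {B, C} — none reach the full schema.
Any other superkey contains one of these as a subset, so there are no further candidate keys.

AD, BCD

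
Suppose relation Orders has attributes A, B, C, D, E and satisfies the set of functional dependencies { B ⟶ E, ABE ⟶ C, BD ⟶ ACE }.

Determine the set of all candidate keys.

Attributes B, D never appear on any right-hand side, so every candidate key must contain {B, D}.
{B, D}⁺ = {A, B, C, D, E}, which is all of the schema, so {B, D} is the only candidate key.

(B, D)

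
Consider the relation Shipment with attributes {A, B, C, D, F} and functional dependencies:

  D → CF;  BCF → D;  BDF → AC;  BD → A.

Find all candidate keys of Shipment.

Attribute B never appears on the right-hand side of any dependency, so B must belong to every candidate key.
{B}⁺ = {B}, which is not all of the schema, so we must add further attributes.
{B, D}⁺: D→CF adds C, F; BDF→AC adds A → {A, B, C, D, F}. Minimal: {D}⁺ = {C, D, F}; {B}⁺ = {B} — none reach the full schema.
{B, C, F}⁺: BCF→D adds D; BDF→AC adds A → {A, B, C, D, F}. Minimal: {C, F}⁺ = {C, F}; {B, F}⁺ = {B, F}; {B, C}⁺ = {B, C} — none reach the full schema.

BD; BCF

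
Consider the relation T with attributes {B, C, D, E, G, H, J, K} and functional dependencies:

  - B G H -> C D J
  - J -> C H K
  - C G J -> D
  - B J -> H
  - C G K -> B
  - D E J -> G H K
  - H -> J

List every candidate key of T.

{D, E, H}; {D, E, J}; {E, G, H}; {E, G, J}

Attribute E never appears on the right-hand side of any dependency, so E must belong to every candidate key.
{E}⁺ = {E}, which is not all of the schema, so we must add further attributes.
{D, E, H}⁺: H→J adds J; J→CHK adds C, K; DEJ→GHK adds G; CGK→B adds B → {B, C, D, E, G, H, J, K}. Minimal: {E, H}⁺ = {C, E, H, J, K}; {D, H}⁺ = {C, D, H, J, K}; {D, E}⁺ = {D, E} — none reach the full schema.
{D, E, J}⁺: J→CHK adds C, H, K; DEJ→GHK adds G; CGK→B adds B → {B, C, D, E, G, H, J, K}. Minimal: {E, J}⁺ = {C, E, H, J, K}; {D, J}⁺ = {C, D, H, J, K}; {D, E}⁺ = {D, E} — none reach the full schema.
{E, G, H}⁺: H→J adds J; J→CHK adds C, K; CGJ→D adds D; CGK→B adds B → {B, C, D, E, G, H, J, K}. Minimal: {G, H}⁺ = {B, C, D, G, H, J, K}; {E, H}⁺ = {C, E, H, J, K}; {E, G}⁺ = {E, G} — none reach the full schema.
{E, G, J}⁺: J→CHK adds C, H, K; CGJ→D adds D; CGK→B adds B → {B, C, D, E, G, H, J, K}. Minimal: {G, J}⁺ = {B, C, D, G, H, J, K}; {E, J}⁺ = {C, E, H, J, K}; {E, G}⁺ = {E, G} — none reach the full schema.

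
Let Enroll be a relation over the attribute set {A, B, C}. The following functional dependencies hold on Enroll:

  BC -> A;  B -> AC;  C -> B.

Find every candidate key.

{B}, {C}

{B}⁺: B→AC adds A, C → {A, B, C}.
{C}⁺: C→B adds B; BC→A adds A → {A, B, C}.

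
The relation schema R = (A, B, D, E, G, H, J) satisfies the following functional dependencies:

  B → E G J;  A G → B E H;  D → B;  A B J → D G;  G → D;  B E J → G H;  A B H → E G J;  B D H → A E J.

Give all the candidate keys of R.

{B}⁺: B→EGJ adds E, G, J; G→D adds D; BEJ→GH adds H; BDH→AEJ adds A → {A, B, D, E, G, H, J}.
{D}⁺: D→B adds B; B→EGJ adds E, G, J; BEJ→GH adds H; BDH→AEJ adds A → {A, B, D, E, G, H, J}.
{G}⁺: G→D adds D; D→B adds B; B→EGJ adds E, J; BEJ→GH adds H; BDH→AEJ adds A → {A, B, D, E, G, H, J}.

{B}, {D}, {G}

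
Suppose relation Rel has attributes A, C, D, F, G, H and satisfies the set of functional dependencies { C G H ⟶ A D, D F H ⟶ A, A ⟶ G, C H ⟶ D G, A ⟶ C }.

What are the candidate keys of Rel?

(A, F, H), (C, F, H), (D, F, H)

Attributes F, H never appear on any right-hand side, so every candidate key must contain {F, H}.
{F, H}⁺ = {F, H}, which is not all of the schema, so we must add further attributes.
{A, F, H}⁺: A→G adds G; A→C adds C; CGH→AD adds D → {A, C, D, F, G, H}. Minimal: {F, H}⁺ = {F, H}; {A, H}⁺ = {A, C, D, G, H}; {A, F}⁺ = {A, C, F, G} — none reach the full schema.
{C, F, H}⁺: CH→DG adds D, G; CGH→AD adds A → {A, C, D, F, G, H}. Minimal: {F, H}⁺ = {F, H}; {C, H}⁺ = {A, C, D, G, H}; {C, F}⁺ = {C, F} — none reach the full schema.
{D, F, H}⁺: DFH→A adds A; A→G adds G; A→C adds C → {A, C, D, F, G, H}. Minimal: {F, H}⁺ = {F, H}; {D, H}⁺ = {D, H}; {D, F}⁺ = {D, F} — none reach the full schema.
Any other superkey contains one of these as a subset, so there are no further candidate keys.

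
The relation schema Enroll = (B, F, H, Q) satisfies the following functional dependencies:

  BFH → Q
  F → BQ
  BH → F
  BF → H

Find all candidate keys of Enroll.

{F}, {B, H}

{F}⁺: F→BQ adds B, Q; BF→H adds H → {B, F, H, Q}.
{B, H}⁺: BH→F adds F; BFH→Q adds Q → {B, F, H, Q}. Minimal: {H}⁺ = {H}; {B}⁺ = {B} — none reach the full schema.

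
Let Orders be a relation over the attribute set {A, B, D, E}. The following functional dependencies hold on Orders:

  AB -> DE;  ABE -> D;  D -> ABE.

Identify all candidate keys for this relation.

{D}⁺: D→ABE adds A, B, E → {A, B, D, E}.
{A, B}⁺: AB→DE adds D, E → {A, B, D, E}. Minimal: {B}⁺ = {B}; {A}⁺ = {A} — none reach the full schema.
Any other superkey contains one of these as a subset, so there are no further candidate keys.

(D), (A, B)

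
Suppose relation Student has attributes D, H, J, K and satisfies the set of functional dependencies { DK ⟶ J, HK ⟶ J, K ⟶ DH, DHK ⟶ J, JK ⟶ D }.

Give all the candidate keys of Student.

K

Attribute K never appears on the right-hand side of any dependency, so K must belong to every candidate key.
{K}⁺ = {D, H, J, K}, which is all of the schema, so {K} is the only candidate key.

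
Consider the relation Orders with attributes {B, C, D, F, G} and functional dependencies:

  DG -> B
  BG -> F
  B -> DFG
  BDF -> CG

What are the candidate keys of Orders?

{B}⁺: B→DFG adds D, F, G; BDF→CG adds C → {B, C, D, F, G}.
{D, G}⁺: DG→B adds B; BG→F adds F; BDF→CG adds C → {B, C, D, F, G}.
Any other superkey contains one of these as a subset, so there are no further candidate keys.

{B}; {D, G}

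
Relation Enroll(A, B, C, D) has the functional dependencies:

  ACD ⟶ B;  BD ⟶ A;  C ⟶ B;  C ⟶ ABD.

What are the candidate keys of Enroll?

(C)

Attribute C never appears on the right-hand side of any dependency, so C must belong to every candidate key.
{C}⁺ = {A, B, C, D}, which is all of the schema, so {C} is the only candidate key.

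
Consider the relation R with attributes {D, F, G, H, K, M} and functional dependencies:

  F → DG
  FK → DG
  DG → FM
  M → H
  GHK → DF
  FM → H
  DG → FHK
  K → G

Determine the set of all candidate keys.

(F), (D, G), (D, K), (H, K), (K, M)

{F}⁺: F→DG adds D, G; DG→FM adds M; M→H adds H; DG→FHK adds K → {D, F, G, H, K, M}.
{D, G}⁺: DG→FM adds F, M; M→H adds H; DG→FHK adds K → {D, F, G, H, K, M}. Minimal: {G}⁺ = {G}; {D}⁺ = {D} — none reach the full schema.
{D, K}⁺: K→G adds G; DG→FM adds F, M; M→H adds H → {D, F, G, H, K, M}. Minimal: {K}⁺ = {G, K}; {D}⁺ = {D} — none reach the full schema.
{H, K}⁺: K→G adds G; GHK→DF adds D, F; DG→FM adds M → {D, F, G, H, K, M}. Minimal: {K}⁺ = {G, K}; {H}⁺ = {H} — none reach the full schema.
{K, M}⁺: M→H adds H; K→G adds G; GHK→DF adds D, F → {D, F, G, H, K, M}. Minimal: {M}⁺ = {H, M}; {K}⁺ = {G, K} — none reach the full schema.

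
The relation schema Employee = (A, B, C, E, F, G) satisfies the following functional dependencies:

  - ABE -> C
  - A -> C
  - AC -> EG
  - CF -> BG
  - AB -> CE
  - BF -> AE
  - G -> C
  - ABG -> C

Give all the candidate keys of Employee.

Attribute F never appears on the right-hand side of any dependency, so F must belong to every candidate key.
{F}⁺ = {F}, which is not all of the schema, so we must add further attributes.
{A, F}⁺: A→C adds C; AC→EG adds E, G; CF→BG adds B → {A, B, C, E, F, G}. Minimal: {F}⁺ = {F}; {A}⁺ = {A, C, E, G} — none reach the full schema.
{B, F}⁺: BF→AE adds A, E; ABE→C adds C; AC→EG adds G → {A, B, C, E, F, G}. Minimal: {F}⁺ = {F}; {B}⁺ = {B} — none reach the full schema.
{C, F}⁺: CF→BG adds B, G; BF→AE adds A, E → {A, B, C, E, F, G}. Minimal: {F}⁺ = {F}; {C}⁺ = {C} — none reach the full schema.
{F, G}⁺: G→C adds C; CF→BG adds B; BF→AE adds A, E → {A, B, C, E, F, G}. Minimal: {G}⁺ = {C, G}; {F}⁺ = {F} — none reach the full schema.

{A, F}, {B, F}, {C, F}, {F, G}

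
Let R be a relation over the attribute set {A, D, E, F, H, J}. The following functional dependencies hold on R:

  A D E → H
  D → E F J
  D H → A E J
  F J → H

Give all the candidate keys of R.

Attribute D never appears on the right-hand side of any dependency, so D must belong to every candidate key.
{D}⁺ = {A, D, E, F, H, J}, which is all of the schema, so {D} is the only candidate key.

D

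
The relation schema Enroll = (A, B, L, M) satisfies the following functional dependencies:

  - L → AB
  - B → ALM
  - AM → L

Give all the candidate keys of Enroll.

{B}⁺: B→ALM adds A, L, M → {A, B, L, M}.
{L}⁺: L→AB adds A, B; B→ALM adds M → {A, B, L, M}.
{A, M}⁺: AM→L adds L; L→AB adds B → {A, B, L, M}. Minimal: {M}⁺ = {M}; {A}⁺ = {A} — none reach the full schema.

(B), (L), (A, M)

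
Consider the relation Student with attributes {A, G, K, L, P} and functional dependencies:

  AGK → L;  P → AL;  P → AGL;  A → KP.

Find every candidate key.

(A), (P)

{A}⁺: A→KP adds K, P; P→AL adds L; P→AGL adds G → {A, G, K, L, P}.
{P}⁺: P→AL adds A, L; P→AGL adds G; A→KP adds K → {A, G, K, L, P}.
Any other superkey contains one of these as a subset, so there are no further candidate keys.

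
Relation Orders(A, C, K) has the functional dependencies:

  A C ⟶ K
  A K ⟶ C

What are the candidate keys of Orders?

{A, C}⁺: AC→K adds K → {A, C, K}. Minimal: {C}⁺ = {C}; {A}⁺ = {A} — none reach the full schema.
{A, K}⁺: AK→C adds C → {A, C, K}. Minimal: {K}⁺ = {K}; {A}⁺ = {A} — none reach the full schema.

AC, AK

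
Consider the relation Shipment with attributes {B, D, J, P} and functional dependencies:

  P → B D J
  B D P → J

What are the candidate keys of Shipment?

(P)

Attribute P never appears on the right-hand side of any dependency, so P must belong to every candidate key.
{P}⁺ = {B, D, J, P}, which is all of the schema, so {P} is the only candidate key.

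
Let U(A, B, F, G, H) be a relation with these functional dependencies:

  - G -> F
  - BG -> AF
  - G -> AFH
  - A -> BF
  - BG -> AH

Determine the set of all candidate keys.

{G}⁺: G→F adds F; G→AFH adds A, H; A→BF adds B → {A, B, F, G, H}.

{G}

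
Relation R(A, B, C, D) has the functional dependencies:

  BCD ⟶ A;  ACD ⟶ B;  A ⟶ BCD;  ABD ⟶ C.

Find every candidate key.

A, BCD

{A}⁺: A→BCD adds B, C, D → {A, B, C, D}.
{B, C, D}⁺: BCD→A adds A → {A, B, C, D}.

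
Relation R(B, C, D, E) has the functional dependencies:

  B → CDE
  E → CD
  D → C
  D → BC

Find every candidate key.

{B}, {D}, {E}

{B}⁺: B→CDE adds C, D, E → {B, C, D, E}.
{D}⁺: D→C adds C; D→BC adds B; B→CDE adds E → {B, C, D, E}.
{E}⁺: E→CD adds C, D; D→BC adds B → {B, C, D, E}.
Any other superkey contains one of these as a subset, so there are no further candidate keys.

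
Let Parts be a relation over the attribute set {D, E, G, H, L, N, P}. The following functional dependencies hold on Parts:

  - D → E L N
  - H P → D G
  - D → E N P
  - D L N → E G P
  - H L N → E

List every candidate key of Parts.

Attribute H never appears on the right-hand side of any dependency, so H must belong to every candidate key.
{H}⁺ = {H}, which is not all of the schema, so we must add further attributes.
{D, H}⁺: D→ELN adds E, L, N; D→ENP adds P; DLN→EGP adds G → {D, E, G, H, L, N, P}. Minimal: {H}⁺ = {H}; {D}⁺ = {D, E, G, L, N, P} — none reach the full schema.
{H, P}⁺: HP→DG adds D, G; D→ENP adds E, N; D→ELN adds L → {D, E, G, H, L, N, P}. Minimal: {P}⁺ = {P}; {H}⁺ = {H} — none reach the full schema.
Any other superkey contains one of these as a subset, so there are no further candidate keys.

(D, H); (H, P)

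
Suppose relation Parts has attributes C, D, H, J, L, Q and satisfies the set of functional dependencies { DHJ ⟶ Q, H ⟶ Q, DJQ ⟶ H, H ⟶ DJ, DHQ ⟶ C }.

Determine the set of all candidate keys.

HL, DJLQ

{H, L}⁺: H→Q adds Q; H→DJ adds D, J; DHQ→C adds C → {C, D, H, J, L, Q}. Minimal: {L}⁺ = {L}; {H}⁺ = {C, D, H, J, Q} — none reach the full schema.
{D, J, L, Q}⁺: DJQ→H adds H; DHQ→C adds C → {C, D, H, J, L, Q}. Minimal: {J, L, Q}⁺ = {J, L, Q}; {D, L, Q}⁺ = {D, L, Q}; {D, J, Q}⁺ = {C, D, H, J, Q}; … — none reach the full schema.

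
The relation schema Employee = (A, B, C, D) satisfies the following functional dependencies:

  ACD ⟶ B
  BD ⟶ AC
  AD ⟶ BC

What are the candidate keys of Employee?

Attribute D never appears on the right-hand side of any dependency, so D must belong to every candidate key.
{D}⁺ = {D}, which is not all of the schema, so we must add further attributes.
{A, D}⁺: AD→BC adds B, C → {A, B, C, D}.
{B, D}⁺: BD→AC adds A, C → {A, B, C, D}.

(A, D), (B, D)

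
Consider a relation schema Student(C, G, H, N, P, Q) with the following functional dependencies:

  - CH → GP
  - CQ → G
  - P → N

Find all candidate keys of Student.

{C, H, Q}⁺: CH→GP adds G, P; P→N adds N → {C, G, H, N, P, Q}. Minimal: {H, Q}⁺ = {H, Q}; {C, Q}⁺ = {C, G, Q}; {C, H}⁺ = {C, G, H, N, P} — none reach the full schema.

(C, H, Q)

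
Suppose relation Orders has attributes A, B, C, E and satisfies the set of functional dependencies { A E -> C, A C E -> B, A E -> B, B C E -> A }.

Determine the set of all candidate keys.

Attribute E never appears on the right-hand side of any dependency, so E must belong to every candidate key.
{E}⁺ = {E}, which is not all of the schema, so we must add further attributes.
{A, E}⁺: AE→C adds C; ACE→B adds B → {A, B, C, E}. Minimal: {E}⁺ = {E}; {A}⁺ = {A} — none reach the full schema.
{B, C, E}⁺: BCE→A adds A → {A, B, C, E}. Minimal: {C, E}⁺ = {C, E}; {B, E}⁺ = {B, E}; {B, C}⁺ = {B, C} — none reach the full schema.
Any other superkey contains one of these as a subset, so there are no further candidate keys.

(A, E), (B, C, E)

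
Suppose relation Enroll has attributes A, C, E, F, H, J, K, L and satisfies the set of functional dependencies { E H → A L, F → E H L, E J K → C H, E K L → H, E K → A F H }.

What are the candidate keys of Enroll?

{E, J, K}, {F, J, K}

Attributes J, K never appear on any right-hand side, so every candidate key must contain {J, K}.
{J, K}⁺ = {J, K}, which is not all of the schema, so we must add further attributes.
{E, J, K}⁺: EJK→CH adds C, H; EK→AFH adds A, F; EH→AL adds L → {A, C, E, F, H, J, K, L}. Minimal: {J, K}⁺ = {J, K}; {E, K}⁺ = {A, E, F, H, K, L}; {E, J}⁺ = {E, J} — none reach the full schema.
{F, J, K}⁺: F→EHL adds E, H, L; EJK→CH adds C; EK→AFH adds A → {A, C, E, F, H, J, K, L}. Minimal: {J, K}⁺ = {J, K}; {F, K}⁺ = {A, E, F, H, K, L}; {F, J}⁺ = {A, E, F, H, J, L} — none reach the full schema.
Any other superkey contains one of these as a subset, so there are no further candidate keys.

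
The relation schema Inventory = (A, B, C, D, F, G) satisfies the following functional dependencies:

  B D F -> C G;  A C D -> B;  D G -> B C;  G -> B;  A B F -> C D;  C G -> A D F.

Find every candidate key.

(C, G), (D, G), (A, B, F), (A, F, G), (B, D, F), (A, C, D, F)

{C, G}⁺: G→B adds B; CG→ADF adds A, D, F → {A, B, C, D, F, G}. Minimal: {G}⁺ = {B, G}; {C}⁺ = {C} — none reach the full schema.
{D, G}⁺: DG→BC adds B, C; CG→ADF adds A, F → {A, B, C, D, F, G}. Minimal: {G}⁺ = {B, G}; {D}⁺ = {D} — none reach the full schema.
{A, B, F}⁺: ABF→CD adds C, D; BDF→CG adds G → {A, B, C, D, F, G}. Minimal: {B, F}⁺ = {B, F}; {A, F}⁺ = {A, F}; {A, B}⁺ = {A, B} — none reach the full schema.
{A, F, G}⁺: G→B adds B; ABF→CD adds C, D → {A, B, C, D, F, G}. Minimal: {F, G}⁺ = {B, F, G}; {A, G}⁺ = {A, B, G}; {A, F}⁺ = {A, F} — none reach the full schema.
{B, D, F}⁺: BDF→CG adds C, G; CG→ADF adds A → {A, B, C, D, F, G}. Minimal: {D, F}⁺ = {D, F}; {B, F}⁺ = {B, F}; {B, D}⁺ = {B, D} — none reach the full schema.
{A, C, D, F}⁺: ACD→B adds B; BDF→CG adds G → {A, B, C, D, F, G}. Minimal: {C, D, F}⁺ = {C, D, F}; {A, D, F}⁺ = {A, D, F}; {A, C, F}⁺ = {A, C, F}; … — none reach the full schema.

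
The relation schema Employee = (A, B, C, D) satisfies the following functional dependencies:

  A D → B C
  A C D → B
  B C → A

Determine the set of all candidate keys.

(A, D), (B, C, D)

Attribute D never appears on the right-hand side of any dependency, so D must belong to every candidate key.
{D}⁺ = {D}, which is not all of the schema, so we must add further attributes.
{A, D}⁺: AD→BC adds B, C → {A, B, C, D}.
{B, C, D}⁺: BC→A adds A → {A, B, C, D}.
Any other superkey contains one of these as a subset, so there are no further candidate keys.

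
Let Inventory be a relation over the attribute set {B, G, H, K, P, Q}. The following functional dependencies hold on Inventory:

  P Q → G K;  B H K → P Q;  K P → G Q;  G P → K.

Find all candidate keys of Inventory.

Attributes B, H never appear on any right-hand side, so every candidate key must contain {B, H}.
{B, H}⁺ = {B, H}, which is not all of the schema, so we must add further attributes.
{B, H, K}⁺: BHK→PQ adds P, Q; KP→GQ adds G → {B, G, H, K, P, Q}. Minimal: {H, K}⁺ = {H, K}; {B, K}⁺ = {B, K}; {B, H}⁺ = {B, H} — none reach the full schema.
{B, G, H, P}⁺: GP→K adds K; BHK→PQ adds Q → {B, G, H, K, P, Q}. Minimal: {G, H, P}⁺ = {G, H, K, P, Q}; {B, H, P}⁺ = {B, H, P}; {B, G, P}⁺ = {B, G, K, P, Q}; … — none reach the full schema.
{B, H, P, Q}⁺: PQ→GK adds G, K → {B, G, H, K, P, Q}. Minimal: {H, P, Q}⁺ = {G, H, K, P, Q}; {B, P, Q}⁺ = {B, G, K, P, Q}; {B, H, Q}⁺ = {B, H, Q}; … — none reach the full schema.
Any other superkey contains one of these as a subset, so there are no further candidate keys.

BHK, BGHP, BHPQ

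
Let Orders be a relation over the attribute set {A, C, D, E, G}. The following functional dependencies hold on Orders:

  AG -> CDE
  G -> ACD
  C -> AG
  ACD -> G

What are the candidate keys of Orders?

{C}⁺: C→AG adds A, G; AG→CDE adds D, E → {A, C, D, E, G}.
{G}⁺: G→ACD adds A, C, D; AG→CDE adds E → {A, C, D, E, G}.
Any other superkey contains one of these as a subset, so there are no further candidate keys.

{C}, {G}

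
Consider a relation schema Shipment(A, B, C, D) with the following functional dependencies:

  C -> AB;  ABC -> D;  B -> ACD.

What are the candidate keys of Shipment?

{B}⁺: B→ACD adds A, C, D → {A, B, C, D}.
{C}⁺: C→AB adds A, B; ABC→D adds D → {A, B, C, D}.

B; C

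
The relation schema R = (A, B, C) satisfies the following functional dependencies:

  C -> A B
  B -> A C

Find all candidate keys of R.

{B}⁺: B→AC adds A, C → {A, B, C}.
{C}⁺: C→AB adds A, B → {A, B, C}.
Any other superkey contains one of these as a subset, so there are no further candidate keys.

{B}, {C}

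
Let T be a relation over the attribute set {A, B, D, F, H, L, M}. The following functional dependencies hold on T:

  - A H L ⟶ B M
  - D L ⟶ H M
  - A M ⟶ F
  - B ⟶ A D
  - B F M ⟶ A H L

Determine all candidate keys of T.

BL, BM, ADL, AHL

{B, L}⁺: B→AD adds A, D; DL→HM adds H, M; AM→F adds F → {A, B, D, F, H, L, M}.
{B, M}⁺: B→AD adds A, D; AM→F adds F; BFM→AHL adds H, L → {A, B, D, F, H, L, M}.
{A, D, L}⁺: DL→HM adds H, M; AM→F adds F; AHL→BM adds B → {A, B, D, F, H, L, M}.
{A, H, L}⁺: AHL→BM adds B, M; AM→F adds F; B→AD adds D → {A, B, D, F, H, L, M}.
Any other superkey contains one of these as a subset, so there are no further candidate keys.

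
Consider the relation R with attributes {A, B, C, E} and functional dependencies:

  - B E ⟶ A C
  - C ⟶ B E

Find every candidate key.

{C}⁺: C→BE adds B, E; BE→AC adds A → {A, B, C, E}.
{B, E}⁺: BE→AC adds A, C → {A, B, C, E}. Minimal: {E}⁺ = {E}; {B}⁺ = {B} — none reach the full schema.
Any other superkey contains one of these as a subset, so there are no further candidate keys.

(C); (B, E)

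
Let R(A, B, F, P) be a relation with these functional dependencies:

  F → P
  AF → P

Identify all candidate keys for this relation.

Attributes A, B, F never appear on any right-hand side, so every candidate key must contain {A, B, F}.
{A, B, F}⁺ = {A, B, F, P}, which is all of the schema, so {A, B, F} is the only candidate key.

{A, B, F}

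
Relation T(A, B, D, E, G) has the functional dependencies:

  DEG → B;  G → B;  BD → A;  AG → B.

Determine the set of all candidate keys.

{D, E, G}⁺: DEG→B adds B; BD→A adds A → {A, B, D, E, G}. Minimal: {E, G}⁺ = {B, E, G}; {D, G}⁺ = {A, B, D, G}; {D, E}⁺ = {D, E} — none reach the full schema.

{D, E, G}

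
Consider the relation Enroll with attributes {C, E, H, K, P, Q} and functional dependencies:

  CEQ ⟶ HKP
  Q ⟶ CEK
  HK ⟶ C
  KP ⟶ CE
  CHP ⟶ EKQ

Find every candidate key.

(Q), (C, H, P), (H, K, P)

{Q}⁺: Q→CEK adds C, E, K; CEQ→HKP adds H, P → {C, E, H, K, P, Q}.
{C, H, P}⁺: CHP→EKQ adds E, K, Q → {C, E, H, K, P, Q}.
{H, K, P}⁺: HK→C adds C; KP→CE adds E; CHP→EKQ adds Q → {C, E, H, K, P, Q}.
Any other superkey contains one of these as a subset, so there are no further candidate keys.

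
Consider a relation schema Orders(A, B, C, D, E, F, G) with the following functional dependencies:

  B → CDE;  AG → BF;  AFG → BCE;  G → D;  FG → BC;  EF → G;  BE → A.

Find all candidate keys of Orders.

AG, BF, BG, EF, FG

{A, G}⁺: AG→BF adds B, F; AFG→BCE adds C, E; G→D adds D → {A, B, C, D, E, F, G}. Minimal: {G}⁺ = {D, G}; {A}⁺ = {A} — none reach the full schema.
{B, F}⁺: B→CDE adds C, D, E; EF→G adds G; BE→A adds A → {A, B, C, D, E, F, G}. Minimal: {F}⁺ = {F}; {B}⁺ = {A, B, C, D, E} — none reach the full schema.
{B, G}⁺: B→CDE adds C, D, E; BE→A adds A; AG→BF adds F → {A, B, C, D, E, F, G}. Minimal: {G}⁺ = {D, G}; {B}⁺ = {A, B, C, D, E} — none reach the full schema.
{E, F}⁺: EF→G adds G; G→D adds D; FG→BC adds B, C; BE→A adds A → {A, B, C, D, E, F, G}. Minimal: {F}⁺ = {F}; {E}⁺ = {E} — none reach the full schema.
{F, G}⁺: G→D adds D; FG→BC adds B, C; B→CDE adds E; BE→A adds A → {A, B, C, D, E, F, G}. Minimal: {G}⁺ = {D, G}; {F}⁺ = {F} — none reach the full schema.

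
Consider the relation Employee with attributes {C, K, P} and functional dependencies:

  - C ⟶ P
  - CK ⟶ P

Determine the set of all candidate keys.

{C, K}

Attributes C, K never appear on any right-hand side, so every candidate key must contain {C, K}.
{C, K}⁺ = {C, K, P}, which is all of the schema, so {C, K} is the only candidate key.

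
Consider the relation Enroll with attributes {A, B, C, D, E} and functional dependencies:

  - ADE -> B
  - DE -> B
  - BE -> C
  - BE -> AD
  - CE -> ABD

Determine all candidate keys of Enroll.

{B, E}; {C, E}; {D, E}

Attribute E never appears on the right-hand side of any dependency, so E must belong to every candidate key.
{E}⁺ = {E}, which is not all of the schema, so we must add further attributes.
{B, E}⁺: BE→C adds C; BE→AD adds A, D → {A, B, C, D, E}. Minimal: {E}⁺ = {E}; {B}⁺ = {B} — none reach the full schema.
{C, E}⁺: CE→ABD adds A, B, D → {A, B, C, D, E}. Minimal: {E}⁺ = {E}; {C}⁺ = {C} — none reach the full schema.
{D, E}⁺: DE→B adds B; BE→C adds C; BE→AD adds A → {A, B, C, D, E}. Minimal: {E}⁺ = {E}; {D}⁺ = {D} — none reach the full schema.
Any other superkey contains one of these as a subset, so there are no further candidate keys.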